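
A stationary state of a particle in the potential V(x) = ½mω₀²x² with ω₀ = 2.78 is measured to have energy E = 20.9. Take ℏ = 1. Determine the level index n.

E_n = ℏω₀(n + ½) ⇒ n = E/(ℏω₀) − ½ = 20.9/2.78 − 0.5 = 7.018 → n = 7.

n = 7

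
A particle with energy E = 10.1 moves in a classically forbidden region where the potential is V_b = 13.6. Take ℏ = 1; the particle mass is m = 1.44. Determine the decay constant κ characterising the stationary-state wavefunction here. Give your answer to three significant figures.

κ = 3.17

Since E < V_b the TISE in this region is ψ'' = κ²ψ with κ = √(2m(V_b − E))/ℏ.
κ = √(2 × 1.44 × 3.5) = 3.175.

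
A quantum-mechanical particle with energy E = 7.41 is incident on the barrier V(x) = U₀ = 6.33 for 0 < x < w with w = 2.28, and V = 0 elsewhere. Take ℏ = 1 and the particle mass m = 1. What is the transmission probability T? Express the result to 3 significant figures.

Above the barrier the interior wavenumber is k₂ = √(2m(E − U₀))/ℏ = 1.470, giving phase k₂w = 3.351.
Matching at both interfaces gives T⁻¹ = 1 + U₀² sin²(k₂w) / [4E(E − U₀)] = 1.054, hence T = 0.949.

T = 0.949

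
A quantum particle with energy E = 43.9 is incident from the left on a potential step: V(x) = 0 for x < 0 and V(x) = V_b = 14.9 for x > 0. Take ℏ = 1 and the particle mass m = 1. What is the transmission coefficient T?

The wavenumbers are k₁ = √(2mE)/ℏ = 9.370 on the left and k₂ = √(2m(E − V_b))/ℏ = 7.616 on the right.
Continuity of ψ and ψ′ at the step yields the reflection amplitude r = (k₁ − k₂)/(k₁ + k₂) = 0.1033; thus R = |r|² = 0.01067, T = 0.9893.

T = 0.989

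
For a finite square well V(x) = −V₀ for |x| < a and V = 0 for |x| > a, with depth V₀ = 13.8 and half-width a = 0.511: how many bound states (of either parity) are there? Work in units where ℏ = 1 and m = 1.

N = 2

The dimensionless depth is z₀ = a√(2mV₀)/ℏ = 0.511 × √(27.60) = 2.685.
The even/odd transcendental equations gain one root per π/2 in z₀, giving N = 1 + ⌊2z₀/π⌋ = 1 + ⌊1.709⌋ = 2.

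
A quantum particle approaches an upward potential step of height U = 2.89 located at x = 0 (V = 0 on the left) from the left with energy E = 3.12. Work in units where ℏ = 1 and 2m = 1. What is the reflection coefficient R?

R = 0.328

On each side the TISE gives plane waves with k = √(2m(E − V))/ℏ: k₁ = √(2·½·3.12) = 1.766, k₂ = √(2·½·0.23) = 0.4796.
Matching ψ and ψ′ at x = 0 gives r = (k₁ − k₂)/(k₁ + k₂), so R = r² = 0.3283 and T = 1 − R = 0.6717.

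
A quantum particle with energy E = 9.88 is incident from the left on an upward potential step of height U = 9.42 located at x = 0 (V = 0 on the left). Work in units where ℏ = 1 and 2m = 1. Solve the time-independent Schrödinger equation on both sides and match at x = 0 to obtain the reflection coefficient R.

On each side the TISE gives plane waves with k = √(2m(E − V))/ℏ: k₁ = √(2·½·9.88) = 3.143, k₂ = √(2·½·0.46) = 0.6782.
Continuity of ψ and ψ′ at the step yields the reflection amplitude r = (k₁ − k₂)/(k₁ + k₂) = 0.6450; thus R = |r|² = 0.4161, T = 0.5839.

R = 0.416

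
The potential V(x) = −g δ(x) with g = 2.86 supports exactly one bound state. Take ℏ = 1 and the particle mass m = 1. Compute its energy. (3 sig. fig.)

E = -4.09

For x ≠ 0 the bound state is ψ ∝ e^{−κ|x|}; integrating the TISE across the delta gives the cusp condition 2κ = 2mg/ℏ², so κ = 2.860.
Then E = −ℏ²κ²/(2m) = −mg²/(2ℏ²) = -4.090.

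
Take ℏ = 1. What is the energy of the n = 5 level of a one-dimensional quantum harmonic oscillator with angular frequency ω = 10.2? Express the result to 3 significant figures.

Using E_n = (n + ½)ℏω: E_5 = 5.5 × 10.2 = 56.10.

E = 56.1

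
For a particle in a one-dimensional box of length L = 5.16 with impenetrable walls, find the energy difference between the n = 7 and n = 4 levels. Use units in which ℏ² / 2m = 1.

E_n = n²π²ℏ²/(2mL²), so ΔE = (7² − 4²) π²ℏ²/(2mL²).
ΔE = 33 × π² / (2 × 0.5 × 5.16²) = 12.23.

ΔE = 12.2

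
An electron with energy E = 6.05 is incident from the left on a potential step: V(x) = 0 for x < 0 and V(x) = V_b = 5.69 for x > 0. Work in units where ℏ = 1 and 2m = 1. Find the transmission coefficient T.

T = 0.631

On each side the TISE gives plane waves with k = √(2m(E − V))/ℏ: k₁ = √(2·½·6.05) = 2.460, k₂ = √(2·½·0.36) = 0.6000.
Matching ψ and ψ′ at x = 0 gives r = (k₁ − k₂)/(k₁ + k₂), so R = r² = 0.3694 and T = 1 − R = 0.6306.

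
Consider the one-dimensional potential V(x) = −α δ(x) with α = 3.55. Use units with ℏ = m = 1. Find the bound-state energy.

E = -6.30

For x ≠ 0 the bound state is ψ ∝ e^{−κ|x|}; integrating the TISE across the delta gives the cusp condition 2κ = 2mα/ℏ², so κ = 3.550.
Then E = −ℏ²κ²/(2m) = −mα²/(2ℏ²) = -6.301.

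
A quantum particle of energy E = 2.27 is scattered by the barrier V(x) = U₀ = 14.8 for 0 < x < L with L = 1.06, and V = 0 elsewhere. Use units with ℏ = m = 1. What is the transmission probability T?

T = 0.0000511

E < U₀: inside the barrier ψ ∝ e^{±κx} with κ = √(2m(U₀ − E))/ℏ = 5.006.
κL = 5.306, sinh(κL) = 100.8.
Matching ψ, ψ′ at both faces gives T = [1 + U₀² sinh²(κL) / (4E(U₀ − E))]⁻¹ = 1/19560 = 0.0000511.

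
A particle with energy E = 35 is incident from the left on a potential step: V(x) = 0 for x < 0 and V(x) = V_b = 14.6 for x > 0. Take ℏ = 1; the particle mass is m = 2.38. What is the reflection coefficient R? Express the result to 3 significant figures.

R = 0.0180

On each side the TISE gives plane waves with k = √(2m(E − V))/ℏ: k₁ = √(2·2.38·35) = 12.91, k₂ = √(2·2.38·20.4) = 9.854.
Matching ψ and ψ′ at x = 0 gives r = (k₁ − k₂)/(k₁ + k₂), so R = r² = 0.01799 and T = 1 − R = 0.9820.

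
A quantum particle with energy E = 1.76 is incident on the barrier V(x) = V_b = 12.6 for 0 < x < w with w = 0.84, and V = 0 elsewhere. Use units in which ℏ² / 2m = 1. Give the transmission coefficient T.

T = 0.00762

Since E < V_b the interior solution is evanescent with decay constant κ = √(2m(V_b − E))/ℏ = 3.292.
κw = 2.766, sinh(κw) = 7.913.
The exact tunnelling result is T⁻¹ = 1 + V_b² sinh²(κw) / [4E(V_b − E)] = 131.3, so T = 0.00762.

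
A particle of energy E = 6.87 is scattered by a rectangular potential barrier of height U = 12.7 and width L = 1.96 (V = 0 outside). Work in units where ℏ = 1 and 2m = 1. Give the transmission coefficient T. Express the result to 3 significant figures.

E < U: inside the barrier ψ ∝ e^{±κx} with κ = √(2m(U − E))/ℏ = 2.415.
κL = 4.732, sinh(κL) = 56.79.
The exact tunnelling result is T⁻¹ = 1 + U² sinh²(κL) / [4E(U − E)] = 3247, so T = 0.000308.

T = 0.000308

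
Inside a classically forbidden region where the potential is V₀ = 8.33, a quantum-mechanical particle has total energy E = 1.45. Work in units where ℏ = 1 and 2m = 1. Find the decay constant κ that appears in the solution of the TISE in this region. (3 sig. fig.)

κ = 2.62

Since E < V₀ the TISE in this region is ψ'' = κ²ψ with κ = √(2m(V₀ − E))/ℏ.
κ = √(2 × 0.5 × 6.88) = 2.623.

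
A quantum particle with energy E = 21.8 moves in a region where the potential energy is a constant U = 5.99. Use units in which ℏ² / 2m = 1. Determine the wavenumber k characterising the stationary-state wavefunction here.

k = 3.98

With E > U the solution is oscillatory, ψ ∝ e^{±ikx} with k = √(2m(E − U))/ℏ.
k = √(2 × 0.5 × 15.81) = 3.976.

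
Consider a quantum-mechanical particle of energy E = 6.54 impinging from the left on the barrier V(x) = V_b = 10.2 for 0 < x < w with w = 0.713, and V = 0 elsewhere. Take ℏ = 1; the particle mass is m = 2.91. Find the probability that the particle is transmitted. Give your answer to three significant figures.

Since E < V_b the interior solution is evanescent with decay constant κ = √(2m(V_b − E))/ℏ = 4.615.
κw = 3.291, sinh(κw) = 13.41.
Matching ψ, ψ′ at both faces gives T = [1 + V_b² sinh²(κw) / (4E(V_b − E))]⁻¹ = 1/196.5 = 0.00509.

T = 0.00509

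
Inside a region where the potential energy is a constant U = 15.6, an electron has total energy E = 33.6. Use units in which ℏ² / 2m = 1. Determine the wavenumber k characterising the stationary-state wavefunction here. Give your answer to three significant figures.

With E > U the solution is oscillatory, ψ ∝ e^{±ikx} with k = √(2m(E − U))/ℏ.
k = √(2 × 0.5 × 18) = 4.243.

k = 4.24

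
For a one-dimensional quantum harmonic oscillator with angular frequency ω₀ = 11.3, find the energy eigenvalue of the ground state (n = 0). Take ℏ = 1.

E = 5.65

Using E_n = (n + ½)ℏω₀: E_0 = 0.5 × 11.3 = 5.650.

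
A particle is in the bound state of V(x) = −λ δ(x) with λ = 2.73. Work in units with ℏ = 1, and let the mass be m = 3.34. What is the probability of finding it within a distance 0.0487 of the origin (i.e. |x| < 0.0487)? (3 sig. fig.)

P = 0.589

The normalised bound state is ψ = √κ e^{−κ|x|} with κ = mλ/ℏ² = 9.118.
P(|x| < d) = ∫_{−d}^{d} κ e^{−2κ|x|} dx = 1 − e^{−2κd} = 1 − e^{−0.8881} = 0.5886.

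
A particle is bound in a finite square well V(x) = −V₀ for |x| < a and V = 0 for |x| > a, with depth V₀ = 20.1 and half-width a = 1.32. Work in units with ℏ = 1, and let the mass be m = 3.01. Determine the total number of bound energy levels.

N = 10

The dimensionless depth is z₀ = a√(2mV₀)/ℏ = 1.32 × √(121.0) = 14.52.
A new bound state (alternating even/odd) appears each time z₀ passes a multiple of π/2, so N = ⌊2z₀/π⌋ + 1 = ⌊9.244⌋ + 1 = 10.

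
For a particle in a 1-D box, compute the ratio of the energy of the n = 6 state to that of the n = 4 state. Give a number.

Since E_n ∝ n², the ratio is (6/4)² = 2.25.

2.25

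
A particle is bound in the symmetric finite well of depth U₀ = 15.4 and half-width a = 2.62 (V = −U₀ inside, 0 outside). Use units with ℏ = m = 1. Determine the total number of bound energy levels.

N = 10

The dimensionless depth is z₀ = a√(2mU₀)/ℏ = 2.62 × √(30.80) = 14.54.
A new bound state (alternating even/odd) appears each time z₀ passes a multiple of π/2, so N = ⌊2z₀/π⌋ + 1 = ⌊9.257⌋ + 1 = 10.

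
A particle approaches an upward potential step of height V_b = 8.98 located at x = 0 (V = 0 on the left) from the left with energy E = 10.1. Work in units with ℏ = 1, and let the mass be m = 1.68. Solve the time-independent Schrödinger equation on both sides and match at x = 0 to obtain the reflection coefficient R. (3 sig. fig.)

On each side the TISE gives plane waves with k = √(2m(E − V))/ℏ: k₁ = √(2·1.68·10.1) = 5.825, k₂ = √(2·1.68·1.12) = 1.940.
Continuity of ψ and ψ′ at the step yields the reflection amplitude r = (k₁ − k₂)/(k₁ + k₂) = 0.5004; thus R = |r|² = 0.2504, T = 0.7496.

R = 0.250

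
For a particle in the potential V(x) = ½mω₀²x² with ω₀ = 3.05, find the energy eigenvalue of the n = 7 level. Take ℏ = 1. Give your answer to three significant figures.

Using E_n = (n + ½)ℏω₀: E_7 = 7.5 × 3.05 = 22.88.

E = 22.9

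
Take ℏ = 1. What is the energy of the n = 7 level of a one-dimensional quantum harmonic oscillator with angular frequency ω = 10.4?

Using E_n = (n + ½)ℏω: E_7 = 7.5 × 10.4 = 78.00.

E = 78.0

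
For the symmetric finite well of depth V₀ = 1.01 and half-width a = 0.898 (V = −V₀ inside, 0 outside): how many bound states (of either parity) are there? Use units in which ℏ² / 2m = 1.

N = 1

Define the well-strength parameter z₀ = (a/ℏ)√(2mV₀) = 0.898 × √(2·0.5·1.01) = 0.9025.
A new bound state (alternating even/odd) appears each time z₀ passes a multiple of π/2, so N = ⌊2z₀/π⌋ + 1 = ⌊0.5745⌋ + 1 = 1.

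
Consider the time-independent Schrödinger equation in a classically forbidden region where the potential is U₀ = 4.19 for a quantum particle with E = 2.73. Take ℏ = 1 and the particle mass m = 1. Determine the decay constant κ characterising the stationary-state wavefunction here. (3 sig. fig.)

Since E < U₀ the TISE in this region is ψ'' = κ²ψ with κ = √(2m(U₀ − E))/ℏ.
κ = √(2 × 1 × 1.46) = 1.709.

κ = 1.71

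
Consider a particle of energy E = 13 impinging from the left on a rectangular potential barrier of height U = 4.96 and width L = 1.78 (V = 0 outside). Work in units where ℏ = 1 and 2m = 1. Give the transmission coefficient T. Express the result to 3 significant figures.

T = 0.950

E > U: inside the barrier k₂ = √(2m(E − U))/ℏ = 2.835, k₂L = 5.047.
Matching at both interfaces gives T⁻¹ = 1 + U² sin²(k₂L) / [4E(E − U)] = 1.052, hence T = 0.950.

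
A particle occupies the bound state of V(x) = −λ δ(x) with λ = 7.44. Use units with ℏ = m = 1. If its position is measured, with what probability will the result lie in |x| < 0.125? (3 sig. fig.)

P = 0.844

The normalised bound state is ψ = √κ e^{−κ|x|} with κ = mλ/ℏ² = 7.440.
P(|x| < d) = ∫_{−d}^{d} κ e^{−2κ|x|} dx = 1 − e^{−2κd} = 1 − e^{−1.860} = 0.8443.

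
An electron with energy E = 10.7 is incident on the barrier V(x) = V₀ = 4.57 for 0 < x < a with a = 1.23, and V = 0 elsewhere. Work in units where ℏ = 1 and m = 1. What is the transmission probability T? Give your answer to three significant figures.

E > V₀: inside the barrier k₂ = √(2m(E − V₀))/ℏ = 3.501, k₂a = 4.307.
T = [1 + V₀² sin²(k₂a) / (4E(E − V₀))]⁻¹ = 1/1.067 = 0.937.

T = 0.937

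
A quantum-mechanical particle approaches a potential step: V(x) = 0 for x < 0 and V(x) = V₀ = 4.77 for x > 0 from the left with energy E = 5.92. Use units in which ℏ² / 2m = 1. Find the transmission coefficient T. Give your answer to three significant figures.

T = 0.849

On each side the TISE gives plane waves with k = √(2m(E − V))/ℏ: k₁ = √(2·½·5.92) = 2.433, k₂ = √(2·½·1.15) = 1.072.
Continuity of ψ and ψ′ at the step yields the reflection amplitude r = (k₁ − k₂)/(k₁ + k₂) = 0.3882; thus R = |r|² = 0.1507, T = 0.8493.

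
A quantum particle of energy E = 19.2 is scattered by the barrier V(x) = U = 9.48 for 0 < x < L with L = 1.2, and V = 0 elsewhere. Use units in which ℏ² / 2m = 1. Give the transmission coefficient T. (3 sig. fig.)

Above the barrier the interior wavenumber is k₂ = √(2m(E − U))/ℏ = 3.118, giving phase k₂L = 3.741.
T = [1 + U² sin²(k₂L) / (4E(E − U))]⁻¹ = 1/1.038 = 0.963.

T = 0.963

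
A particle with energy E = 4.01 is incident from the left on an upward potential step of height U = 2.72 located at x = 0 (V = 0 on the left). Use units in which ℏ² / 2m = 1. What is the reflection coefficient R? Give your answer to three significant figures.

R = 0.0763

The wavenumbers are k₁ = √(2mE)/ℏ = 2.002 on the left and k₂ = √(2m(E − U))/ℏ = 1.136 on the right.
Matching ψ and ψ′ at x = 0 gives r = (k₁ − k₂)/(k₁ + k₂), so R = r² = 0.07627 and T = 1 − R = 0.9237.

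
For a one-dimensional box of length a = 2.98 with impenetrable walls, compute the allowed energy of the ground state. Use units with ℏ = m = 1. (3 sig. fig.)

Requiring ψ(0) = ψ(a) = 0 quantises k = nπ/a, hence E_n = ℏ²k²/2m = n²π²ℏ²/(2ma²).
E_1 = 1² × π² / (2 × 1 × 2.98²) = 0.5557.

E = 0.556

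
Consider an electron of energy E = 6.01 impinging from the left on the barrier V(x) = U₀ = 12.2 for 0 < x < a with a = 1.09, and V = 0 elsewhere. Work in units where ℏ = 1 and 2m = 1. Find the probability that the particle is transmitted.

E < U₀: inside the barrier ψ ∝ e^{±κx} with κ = √(2m(U₀ − E))/ℏ = 2.488.
κa = 2.712, sinh(κa) = 7.496.
The exact tunnelling result is T⁻¹ = 1 + U₀² sinh²(κa) / [4E(U₀ − E)] = 57.20, so T = 0.0175.

T = 0.0175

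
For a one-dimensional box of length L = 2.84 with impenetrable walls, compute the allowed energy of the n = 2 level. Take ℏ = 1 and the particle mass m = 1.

The infinite-well eigenfunctions ψ_n = √(2/L) sin(nπx/L) vanish at both walls, giving E_n = n²π²ℏ²/(2mL²).
E_2 = 2² × π² / (2 × 1 × 2.84²) = 2.447.

E = 2.45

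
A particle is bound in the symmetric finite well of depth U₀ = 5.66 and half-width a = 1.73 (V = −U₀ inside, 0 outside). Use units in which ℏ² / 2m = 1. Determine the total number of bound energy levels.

Define the well-strength parameter z₀ = (a/ℏ)√(2mU₀) = 1.73 × √(2·0.5·5.66) = 4.116.
A new bound state (alternating even/odd) appears each time z₀ passes a multiple of π/2, so N = ⌊2z₀/π⌋ + 1 = ⌊2.620⌋ + 1 = 3.

N = 3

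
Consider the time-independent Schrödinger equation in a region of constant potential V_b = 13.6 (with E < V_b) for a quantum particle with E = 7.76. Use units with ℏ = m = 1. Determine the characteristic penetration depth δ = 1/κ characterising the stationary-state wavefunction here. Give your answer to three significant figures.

Since E < V_b the TISE in this region is ψ'' = κ²ψ with κ = √(2m(V_b − E))/ℏ.
κ = √(2 × 1 × 5.84) = 3.418. The penetration depth is δ = 1/κ = 0.293.

δ = 0.293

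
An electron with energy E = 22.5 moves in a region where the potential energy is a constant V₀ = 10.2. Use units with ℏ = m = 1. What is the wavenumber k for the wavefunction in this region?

With E > V₀ the solution is oscillatory, ψ ∝ e^{±ikx} with k = √(2m(E − V₀))/ℏ.
k = √(2 × 1 × 12.3) = 4.960.

k = 4.96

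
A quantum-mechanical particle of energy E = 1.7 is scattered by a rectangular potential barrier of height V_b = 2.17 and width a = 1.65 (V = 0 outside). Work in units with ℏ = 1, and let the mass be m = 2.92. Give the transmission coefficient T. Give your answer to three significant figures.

T = 0.0114

Since E < V_b the interior solution is evanescent with decay constant κ = √(2m(V_b − E))/ℏ = 1.657.
κa = 2.734, sinh(κa) = 7.662.
The exact tunnelling result is T⁻¹ = 1 + V_b² sinh²(κa) / [4E(V_b − E)] = 87.49, so T = 0.0114.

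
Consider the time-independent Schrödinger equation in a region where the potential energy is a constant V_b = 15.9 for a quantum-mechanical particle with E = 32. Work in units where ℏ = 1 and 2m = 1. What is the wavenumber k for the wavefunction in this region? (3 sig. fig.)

k = 4.01

With E > V_b the solution is oscillatory, ψ ∝ e^{±ikx} with k = √(2m(E − V_b))/ℏ.
k = √(2 × 0.5 × 16.1) = 4.012.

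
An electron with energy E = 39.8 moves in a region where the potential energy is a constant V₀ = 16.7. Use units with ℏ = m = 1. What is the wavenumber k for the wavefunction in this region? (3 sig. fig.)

k = 6.80

With E > V₀ the solution is oscillatory, ψ ∝ e^{±ikx} with k = √(2m(E − V₀))/ℏ.
k = √(2 × 1 × 23.1) = 6.797.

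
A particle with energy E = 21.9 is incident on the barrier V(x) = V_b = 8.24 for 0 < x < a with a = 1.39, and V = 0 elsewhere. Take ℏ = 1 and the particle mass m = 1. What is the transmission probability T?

T = 0.962

E > V_b: inside the barrier k₂ = √(2m(E − V_b))/ℏ = 5.227, k₂a = 7.265.
Matching at both interfaces gives T⁻¹ = 1 + V_b² sin²(k₂a) / [4E(E − V_b)] = 1.039, hence T = 0.962.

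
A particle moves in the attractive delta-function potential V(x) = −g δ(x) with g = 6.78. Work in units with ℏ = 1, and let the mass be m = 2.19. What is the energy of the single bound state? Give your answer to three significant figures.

E = -50.3

The bound state is ψ(x) = √κ e^{−κ|x|}. The derivative jump ψ'(0⁺) − ψ'(0⁻) = −(2mg/ℏ²)ψ(0) fixes κ = mg/ℏ² = 14.85.
Then E = −ℏ²κ²/(2m) = −mg²/(2ℏ²) = -50.34.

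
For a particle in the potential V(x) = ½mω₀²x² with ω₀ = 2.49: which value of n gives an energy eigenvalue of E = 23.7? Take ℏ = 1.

n = 9

E_n = ℏω₀(n + ½) ⇒ n = E/(ℏω₀) − ½ = 23.7/2.49 − 0.5 = 9.018 → n = 9.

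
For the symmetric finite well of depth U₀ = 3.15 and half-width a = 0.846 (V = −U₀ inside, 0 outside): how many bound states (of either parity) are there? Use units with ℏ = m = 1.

N = 2

The dimensionless depth is z₀ = a√(2mU₀)/ℏ = 0.846 × √(6.300) = 2.123.
A new bound state (alternating even/odd) appears each time z₀ passes a multiple of π/2, so N = ⌊2z₀/π⌋ + 1 = ⌊1.352⌋ + 1 = 2.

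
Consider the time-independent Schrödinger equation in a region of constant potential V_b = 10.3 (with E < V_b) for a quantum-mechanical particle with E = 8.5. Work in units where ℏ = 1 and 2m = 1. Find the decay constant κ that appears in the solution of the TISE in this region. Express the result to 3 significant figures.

κ = 1.34

Since E < V_b the TISE in this region is ψ'' = κ²ψ with κ = √(2m(V_b − E))/ℏ.
κ = √(2 × 0.5 × 1.8) = 1.342.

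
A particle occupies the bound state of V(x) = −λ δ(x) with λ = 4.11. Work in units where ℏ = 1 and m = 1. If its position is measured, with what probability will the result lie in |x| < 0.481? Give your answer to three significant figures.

P = 0.981

The normalised bound state is ψ = √κ e^{−κ|x|} with κ = mλ/ℏ² = 4.110.
P(|x| < d) = ∫_{−d}^{d} κ e^{−2κ|x|} dx = 1 − e^{−2κd} = 1 − e^{−3.954} = 0.9808.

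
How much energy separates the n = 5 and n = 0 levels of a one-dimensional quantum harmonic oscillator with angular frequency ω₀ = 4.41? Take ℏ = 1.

ΔE = 22.1

E_n = ℏω₀(n + ½), so ΔE = (5 − 0) ℏω₀ = 5 × 4.41 = 22.05.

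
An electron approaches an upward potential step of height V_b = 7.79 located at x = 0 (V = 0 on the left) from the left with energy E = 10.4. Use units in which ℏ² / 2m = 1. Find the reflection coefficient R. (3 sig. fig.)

On each side the TISE gives plane waves with k = √(2m(E − V))/ℏ: k₁ = √(2·½·10.4) = 3.225, k₂ = √(2·½·2.61) = 1.616.
Matching ψ and ψ′ at x = 0 gives r = (k₁ − k₂)/(k₁ + k₂), so R = r² = 0.1105 and T = 1 − R = 0.8895.

R = 0.111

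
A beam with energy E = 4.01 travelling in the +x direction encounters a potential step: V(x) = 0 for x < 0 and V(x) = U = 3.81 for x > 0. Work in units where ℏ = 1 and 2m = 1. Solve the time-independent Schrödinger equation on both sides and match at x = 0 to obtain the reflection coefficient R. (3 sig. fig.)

The wavenumbers are k₁ = √(2mE)/ℏ = 2.002 on the left and k₂ = √(2m(E − U))/ℏ = 0.4472 on the right.
Continuity of ψ and ψ′ at the step yields the reflection amplitude r = (k₁ − k₂)/(k₁ + k₂) = 0.6349; thus R = |r|² = 0.4031, T = 0.5969.

R = 0.403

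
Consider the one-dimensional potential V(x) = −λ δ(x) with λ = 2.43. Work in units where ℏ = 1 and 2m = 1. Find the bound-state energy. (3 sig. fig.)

The bound state is ψ(x) = √κ e^{−κ|x|}. The derivative jump ψ'(0⁺) − ψ'(0⁻) = −(2mλ/ℏ²)ψ(0) fixes κ = mλ/ℏ² = 1.215.
Then E = −ℏ²κ²/(2m) = −mλ²/(2ℏ²) = -1.476.

E = -1.48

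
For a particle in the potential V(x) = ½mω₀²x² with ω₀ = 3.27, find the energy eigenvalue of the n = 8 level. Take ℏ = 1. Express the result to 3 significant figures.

E = 27.8

Using E_n = (n + ½)ℏω₀: E_8 = 8.5 × 3.27 = 27.80.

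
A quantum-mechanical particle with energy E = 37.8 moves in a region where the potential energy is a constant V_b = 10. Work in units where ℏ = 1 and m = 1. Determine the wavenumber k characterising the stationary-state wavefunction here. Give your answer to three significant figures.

k = 7.46

With E > V_b the solution is oscillatory, ψ ∝ e^{±ikx} with k = √(2m(E − V_b))/ℏ.
k = √(2 × 1 × 27.8) = 7.457.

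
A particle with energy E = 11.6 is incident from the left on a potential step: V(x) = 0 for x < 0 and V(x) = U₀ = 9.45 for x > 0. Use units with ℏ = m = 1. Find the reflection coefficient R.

The wavenumbers are k₁ = √(2mE)/ℏ = 4.817 on the left and k₂ = √(2m(E − U₀))/ℏ = 2.074 on the right.
Continuity of ψ and ψ′ at the step yields the reflection amplitude r = (k₁ − k₂)/(k₁ + k₂) = 0.3981; thus R = |r|² = 0.1585, T = 0.8415.

R = 0.158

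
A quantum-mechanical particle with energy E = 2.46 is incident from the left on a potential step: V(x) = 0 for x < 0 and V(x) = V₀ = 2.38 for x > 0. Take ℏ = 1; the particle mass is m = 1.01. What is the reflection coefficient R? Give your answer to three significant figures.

The wavenumbers are k₁ = √(2mE)/ℏ = 2.229 on the left and k₂ = √(2m(E − V₀))/ℏ = 0.4020 on the right.
Matching ψ and ψ′ at x = 0 gives r = (k₁ − k₂)/(k₁ + k₂), so R = r² = 0.4822 and T = 1 − R = 0.5178.

R = 0.482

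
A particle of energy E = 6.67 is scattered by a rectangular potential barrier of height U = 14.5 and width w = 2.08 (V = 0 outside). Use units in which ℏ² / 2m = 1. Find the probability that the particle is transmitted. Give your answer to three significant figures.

T = 0.0000350

Since E < U the interior solution is evanescent with decay constant κ = √(2m(U − E))/ℏ = 2.798.
κw = 5.820, sinh(κw) = 168.5.
Matching ψ, ψ′ at both faces gives T = [1 + U² sinh²(κw) / (4E(U − E))]⁻¹ = 1/28590 = 0.0000350.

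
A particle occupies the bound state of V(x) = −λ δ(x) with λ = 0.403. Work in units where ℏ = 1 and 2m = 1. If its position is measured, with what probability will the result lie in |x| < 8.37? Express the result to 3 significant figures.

The normalised bound state is ψ = √κ e^{−κ|x|} with κ = mλ/ℏ² = 0.2015.
P(|x| < d) = ∫_{−d}^{d} κ e^{−2κ|x|} dx = 1 − e^{−2κd} = 1 − e^{−3.373} = 0.9657.

P = 0.966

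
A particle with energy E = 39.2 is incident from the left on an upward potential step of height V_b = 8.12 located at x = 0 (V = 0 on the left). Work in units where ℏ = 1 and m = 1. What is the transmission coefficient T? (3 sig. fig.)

On each side the TISE gives plane waves with k = √(2m(E − V))/ℏ: k₁ = √(2·1·39.2) = 8.854, k₂ = √(2·1·31.08) = 7.884.
Continuity of ψ and ψ′ at the step yields the reflection amplitude r = (k₁ − k₂)/(k₁ + k₂) = 0.05796; thus R = |r|² = 0.003360, T = 0.9966.

T = 0.997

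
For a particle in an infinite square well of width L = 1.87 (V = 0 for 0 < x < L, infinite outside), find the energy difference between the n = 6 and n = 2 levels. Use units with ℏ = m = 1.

E_n = n²π²ℏ²/(2mL²), so ΔE = (6² − 2²) π²ℏ²/(2mL²).
ΔE = 32 × π² / (2 × 1 × 1.87²) = 45.16.

ΔE = 45.2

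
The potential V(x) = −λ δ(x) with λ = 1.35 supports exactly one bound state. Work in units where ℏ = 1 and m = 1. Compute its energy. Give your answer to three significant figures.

E = -0.911

For x ≠ 0 the bound state is ψ ∝ e^{−κ|x|}; integrating the TISE across the delta gives the cusp condition 2κ = 2mλ/ℏ², so κ = 1.350.
Then E = −ℏ²κ²/(2m) = −mλ²/(2ℏ²) = -0.9113.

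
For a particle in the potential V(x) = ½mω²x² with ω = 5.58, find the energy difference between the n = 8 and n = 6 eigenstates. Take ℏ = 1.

E_n = ℏω(n + ½), so ΔE = (8 − 6) ℏω = 2 × 5.58 = 11.16.

ΔE = 11.2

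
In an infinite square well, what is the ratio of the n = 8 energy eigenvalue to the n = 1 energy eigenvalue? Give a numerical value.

64

E_n = n²π²ℏ²/(2mL²) so the ratio is n₂²/n₁² = 64/1 = 64.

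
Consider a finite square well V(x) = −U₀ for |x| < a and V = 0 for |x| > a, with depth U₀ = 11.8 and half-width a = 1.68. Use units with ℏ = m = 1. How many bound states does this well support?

The dimensionless depth is z₀ = a√(2mU₀)/ℏ = 1.68 × √(23.60) = 8.161.
A new bound state (alternating even/odd) appears each time z₀ passes a multiple of π/2, so N = ⌊2z₀/π⌋ + 1 = ⌊5.196⌋ + 1 = 6.

N = 6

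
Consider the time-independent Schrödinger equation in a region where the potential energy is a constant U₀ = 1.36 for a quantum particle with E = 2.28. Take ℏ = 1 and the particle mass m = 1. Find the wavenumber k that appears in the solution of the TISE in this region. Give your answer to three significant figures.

k = 1.36

With E > U₀ the solution is oscillatory, ψ ∝ e^{±ikx} with k = √(2m(E − U₀))/ℏ.
k = √(2 × 1 × 0.92) = 1.356.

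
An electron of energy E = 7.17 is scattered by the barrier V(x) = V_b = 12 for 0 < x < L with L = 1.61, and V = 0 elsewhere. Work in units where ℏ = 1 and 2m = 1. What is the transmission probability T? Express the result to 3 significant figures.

E < V_b: inside the barrier ψ ∝ e^{±κx} with κ = √(2m(V_b − E))/ℏ = 2.198.
κL = 3.538, sinh(κL) = 17.19.
The exact tunnelling result is T⁻¹ = 1 + V_b² sinh²(κL) / [4E(V_b − E)] = 308.2, so T = 0.00324.

T = 0.00324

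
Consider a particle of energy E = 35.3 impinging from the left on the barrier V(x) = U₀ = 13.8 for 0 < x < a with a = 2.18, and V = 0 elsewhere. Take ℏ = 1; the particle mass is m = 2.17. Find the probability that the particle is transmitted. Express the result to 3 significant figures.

T = 0.961

E > U₀: inside the barrier k₂ = √(2m(E − U₀))/ℏ = 9.660, k₂a = 21.06.
T = [1 + U₀² sin²(k₂a) / (4E(E − U₀))]⁻¹ = 1/1.040 = 0.961.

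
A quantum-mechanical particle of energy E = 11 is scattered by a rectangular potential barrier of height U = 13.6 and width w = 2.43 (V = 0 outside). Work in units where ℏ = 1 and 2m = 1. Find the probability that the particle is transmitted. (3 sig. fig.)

E < U: inside the barrier ψ ∝ e^{±κx} with κ = √(2m(U − E))/ℏ = 1.612.
κw = 3.918, sinh(κw) = 25.15.
The exact tunnelling result is T⁻¹ = 1 + U² sinh²(κw) / [4E(U − E)] = 1023, so T = 0.000977.

T = 0.000977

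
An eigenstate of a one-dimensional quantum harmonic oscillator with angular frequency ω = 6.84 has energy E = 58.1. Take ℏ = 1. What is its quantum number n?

Invert E_n = (n + ½)ℏω: n = E/ℏω − ½ = 7.994, so n = 8.

n = 8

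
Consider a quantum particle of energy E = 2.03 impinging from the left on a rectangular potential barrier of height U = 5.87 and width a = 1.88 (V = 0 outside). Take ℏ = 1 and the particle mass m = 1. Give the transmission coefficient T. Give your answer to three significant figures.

T = 0.000108

Since E < U the interior solution is evanescent with decay constant κ = √(2m(U − E))/ℏ = 2.771.
κa = 5.210, sinh(κa) = 91.55.
The exact tunnelling result is T⁻¹ = 1 + U² sinh²(κa) / [4E(U − E)] = 9262, so T = 0.000108.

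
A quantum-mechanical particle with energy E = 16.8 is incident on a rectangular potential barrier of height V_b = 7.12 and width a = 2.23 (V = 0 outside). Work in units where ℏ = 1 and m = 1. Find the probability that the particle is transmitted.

E > V_b: inside the barrier k₂ = √(2m(E − V_b))/ℏ = 4.400, k₂a = 9.812.
T = [1 + V_b² sin²(k₂a) / (4E(E − V_b))]⁻¹ = 1/1.011 = 0.989.

T = 0.989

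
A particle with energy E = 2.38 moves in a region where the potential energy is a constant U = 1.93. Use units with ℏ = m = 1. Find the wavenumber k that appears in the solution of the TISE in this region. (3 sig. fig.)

k = 0.949

With E > U the solution is oscillatory, ψ ∝ e^{±ikx} with k = √(2m(E − U))/ℏ.
k = √(2 × 1 × 0.45) = 0.9487.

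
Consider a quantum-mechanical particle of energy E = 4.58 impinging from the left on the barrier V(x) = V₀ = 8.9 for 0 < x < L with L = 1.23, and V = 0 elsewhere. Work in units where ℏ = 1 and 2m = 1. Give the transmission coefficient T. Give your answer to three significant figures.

Since E < V₀ the interior solution is evanescent with decay constant κ = √(2m(V₀ − E))/ℏ = 2.078.
κL = 2.557, sinh(κL) = 6.407.
Matching ψ, ψ′ at both faces gives T = [1 + V₀² sinh²(κL) / (4E(V₀ − E))]⁻¹ = 1/42.08 = 0.0238.

T = 0.0238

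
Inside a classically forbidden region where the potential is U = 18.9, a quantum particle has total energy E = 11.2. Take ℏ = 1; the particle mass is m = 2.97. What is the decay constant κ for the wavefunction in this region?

Since E < U the TISE in this region is ψ'' = κ²ψ with κ = √(2m(U − E))/ℏ.
κ = √(2 × 2.97 × 7.7) = 6.763.

κ = 6.76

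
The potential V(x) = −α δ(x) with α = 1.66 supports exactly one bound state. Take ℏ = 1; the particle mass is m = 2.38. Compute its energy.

For x ≠ 0 the bound state is ψ ∝ e^{−κ|x|}; integrating the TISE across the delta gives the cusp condition 2κ = 2mα/ℏ², so κ = 3.951.
Then E = −ℏ²κ²/(2m) = −mα²/(2ℏ²) = -3.279.

E = -3.28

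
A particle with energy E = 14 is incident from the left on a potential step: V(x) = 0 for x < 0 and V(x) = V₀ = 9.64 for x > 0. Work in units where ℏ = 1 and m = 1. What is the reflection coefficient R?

The wavenumbers are k₁ = √(2mE)/ℏ = 5.292 on the left and k₂ = √(2m(E − V₀))/ℏ = 2.953 on the right.
Continuity of ψ and ψ′ at the step yields the reflection amplitude r = (k₁ − k₂)/(k₁ + k₂) = 0.2836; thus R = |r|² = 0.08046, T = 0.9195.

R = 0.0805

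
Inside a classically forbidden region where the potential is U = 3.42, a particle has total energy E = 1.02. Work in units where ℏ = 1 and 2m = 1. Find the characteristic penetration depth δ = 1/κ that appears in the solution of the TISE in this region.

Since E < U the TISE in this region is ψ'' = κ²ψ with κ = √(2m(U − E))/ℏ.
κ = √(2 × 0.5 × 2.4) = 1.549. The penetration depth is δ = 1/κ = 0.645.

δ = 0.645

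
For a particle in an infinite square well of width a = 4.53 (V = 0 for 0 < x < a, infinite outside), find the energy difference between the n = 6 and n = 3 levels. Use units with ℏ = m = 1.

E_n = n²π²ℏ²/(2ma²), so ΔE = (6² − 3²) π²ℏ²/(2ma²).
ΔE = 27 × π² / (2 × 1 × 4.53²) = 6.493.

ΔE = 6.49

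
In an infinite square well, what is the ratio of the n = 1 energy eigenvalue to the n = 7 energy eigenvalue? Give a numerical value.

0.0204082

Since E_n ∝ n², the ratio is (1/7)² = 0.0204082.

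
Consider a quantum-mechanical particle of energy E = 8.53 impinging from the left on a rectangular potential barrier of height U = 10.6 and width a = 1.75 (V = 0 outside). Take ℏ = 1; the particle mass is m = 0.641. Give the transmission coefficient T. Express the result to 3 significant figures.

E < U: inside the barrier ψ ∝ e^{±κx} with κ = √(2m(U − E))/ℏ = 1.629.
κa = 2.851, sinh(κa) = 8.622.
The exact tunnelling result is T⁻¹ = 1 + U² sinh²(κa) / [4E(U − E)] = 119.3, so T = 0.00838.

T = 0.00838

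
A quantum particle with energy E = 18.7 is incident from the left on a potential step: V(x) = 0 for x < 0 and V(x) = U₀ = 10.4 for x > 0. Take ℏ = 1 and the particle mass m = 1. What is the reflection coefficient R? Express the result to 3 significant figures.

The wavenumbers are k₁ = √(2mE)/ℏ = 6.116 on the left and k₂ = √(2m(E − U₀))/ℏ = 4.074 on the right.
Continuity of ψ and ψ′ at the step yields the reflection amplitude r = (k₁ − k₂)/(k₁ + k₂) = 0.2003; thus R = |r|² = 0.04013, T = 0.9599.

R = 0.0401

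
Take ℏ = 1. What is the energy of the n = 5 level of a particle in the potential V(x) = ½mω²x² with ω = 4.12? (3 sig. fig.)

The oscillator eigenvalues are E_n = ℏω(n + ½), so E_5 = 4.12 × 5.5 = 22.66.

E = 22.7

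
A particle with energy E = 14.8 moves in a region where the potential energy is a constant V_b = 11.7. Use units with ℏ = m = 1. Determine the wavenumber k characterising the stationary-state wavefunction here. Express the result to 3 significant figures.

With E > V_b the solution is oscillatory, ψ ∝ e^{±ikx} with k = √(2m(E − V_b))/ℏ.
k = √(2 × 1 × 3.1) = 2.490.

k = 2.49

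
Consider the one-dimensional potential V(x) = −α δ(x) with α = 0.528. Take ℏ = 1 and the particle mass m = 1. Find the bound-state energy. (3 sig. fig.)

The bound state is ψ(x) = √κ e^{−κ|x|}. The derivative jump ψ'(0⁺) − ψ'(0⁻) = −(2mα/ℏ²)ψ(0) fixes κ = mα/ℏ² = 0.5280.
Then E = −ℏ²κ²/(2m) = −mα²/(2ℏ²) = -0.1394.

E = -0.139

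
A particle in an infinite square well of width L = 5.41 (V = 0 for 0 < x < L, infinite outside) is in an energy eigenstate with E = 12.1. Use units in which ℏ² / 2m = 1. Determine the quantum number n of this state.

n = 6

For an infinite well E_n = n²π²ℏ²/(2mL²), so n = (L/πℏ)√(2mE).
n = (5.41/π) × √(2 × 0.5 × 12.1) = 5.990 → n = 6.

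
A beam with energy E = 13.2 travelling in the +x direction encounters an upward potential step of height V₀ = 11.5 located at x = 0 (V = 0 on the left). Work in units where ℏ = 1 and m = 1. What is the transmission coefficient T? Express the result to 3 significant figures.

On each side the TISE gives plane waves with k = √(2m(E − V))/ℏ: k₁ = √(2·1·13.2) = 5.138, k₂ = √(2·1·1.7) = 1.844.
Matching ψ and ψ′ at x = 0 gives r = (k₁ − k₂)/(k₁ + k₂), so R = r² = 0.2226 and T = 1 − R = 0.7774.

T = 0.777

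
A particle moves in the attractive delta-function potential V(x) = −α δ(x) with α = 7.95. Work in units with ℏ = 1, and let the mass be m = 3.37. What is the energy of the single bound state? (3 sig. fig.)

The bound state is ψ(x) = √κ e^{−κ|x|}. The derivative jump ψ'(0⁺) − ψ'(0⁻) = −(2mα/ℏ²)ψ(0) fixes κ = mα/ℏ² = 26.79.
Then E = −ℏ²κ²/(2m) = −mα²/(2ℏ²) = -106.5.

E = -106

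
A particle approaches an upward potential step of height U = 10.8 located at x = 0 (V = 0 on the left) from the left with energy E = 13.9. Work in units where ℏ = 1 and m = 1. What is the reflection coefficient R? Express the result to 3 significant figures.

R = 0.128

On each side the TISE gives plane waves with k = √(2m(E − V))/ℏ: k₁ = √(2·1·13.9) = 5.273, k₂ = √(2·1·3.1) = 2.490.
Matching ψ and ψ′ at x = 0 gives r = (k₁ − k₂)/(k₁ + k₂), so R = r² = 0.1285 and T = 1 − R = 0.8715.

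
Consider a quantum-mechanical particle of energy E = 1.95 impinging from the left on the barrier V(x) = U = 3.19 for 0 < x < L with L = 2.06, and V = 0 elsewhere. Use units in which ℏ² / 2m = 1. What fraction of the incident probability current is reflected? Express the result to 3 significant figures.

Since E < U the interior solution is evanescent with decay constant κ = √(2m(U − E))/ℏ = 1.114.
κL = 2.294, sinh(κL) = 4.906.
The exact tunnelling result is T⁻¹ = 1 + U² sinh²(κL) / [4E(U − E)] = 26.33, so T = 0.0380.
R = 1 − T = 0.962.

R = 0.962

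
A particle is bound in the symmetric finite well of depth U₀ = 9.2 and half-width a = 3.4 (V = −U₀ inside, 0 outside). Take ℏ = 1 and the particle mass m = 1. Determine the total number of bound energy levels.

N = 10

Define the well-strength parameter z₀ = (a/ℏ)√(2mU₀) = 3.4 × √(2·1·9.2) = 14.58.
A new bound state (alternating even/odd) appears each time z₀ passes a multiple of π/2, so N = ⌊2z₀/π⌋ + 1 = ⌊9.285⌋ + 1 = 10.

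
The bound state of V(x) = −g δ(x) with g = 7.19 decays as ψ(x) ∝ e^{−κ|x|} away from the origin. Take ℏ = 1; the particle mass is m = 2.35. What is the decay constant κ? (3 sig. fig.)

κ = 16.9

Integrating the TISE across x = 0 gives the cusp condition ψ'(0⁺) − ψ'(0⁻) = −(2mg/ℏ²)ψ(0).
With ψ ∝ e^{−κ|x|} this yields −2κ = −2mg/ℏ², so κ = mg/ℏ² = 16.90.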